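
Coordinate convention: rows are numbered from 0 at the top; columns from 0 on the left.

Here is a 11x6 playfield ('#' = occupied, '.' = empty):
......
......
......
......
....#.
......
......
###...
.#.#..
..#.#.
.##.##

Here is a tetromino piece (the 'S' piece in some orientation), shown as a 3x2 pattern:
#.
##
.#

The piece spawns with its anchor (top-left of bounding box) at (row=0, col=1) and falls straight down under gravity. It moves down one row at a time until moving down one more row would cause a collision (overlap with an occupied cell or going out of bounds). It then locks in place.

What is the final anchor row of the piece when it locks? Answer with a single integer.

Answer: 4

Derivation:
Spawn at (row=0, col=1). Try each row:
  row 0: fits
  row 1: fits
  row 2: fits
  row 3: fits
  row 4: fits
  row 5: blocked -> lock at row 4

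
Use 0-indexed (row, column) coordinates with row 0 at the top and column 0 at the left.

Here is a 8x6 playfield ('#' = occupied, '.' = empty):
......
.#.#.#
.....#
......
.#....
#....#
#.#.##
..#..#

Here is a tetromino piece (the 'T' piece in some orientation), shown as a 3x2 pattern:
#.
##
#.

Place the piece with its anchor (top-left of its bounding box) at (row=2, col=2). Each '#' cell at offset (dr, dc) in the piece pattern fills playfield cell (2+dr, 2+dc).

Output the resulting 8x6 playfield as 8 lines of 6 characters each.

Fill (2+0,2+0) = (2,2)
Fill (2+1,2+0) = (3,2)
Fill (2+1,2+1) = (3,3)
Fill (2+2,2+0) = (4,2)

Answer: ......
.#.#.#
..#..#
..##..
.##...
#....#
#.#.##
..#..#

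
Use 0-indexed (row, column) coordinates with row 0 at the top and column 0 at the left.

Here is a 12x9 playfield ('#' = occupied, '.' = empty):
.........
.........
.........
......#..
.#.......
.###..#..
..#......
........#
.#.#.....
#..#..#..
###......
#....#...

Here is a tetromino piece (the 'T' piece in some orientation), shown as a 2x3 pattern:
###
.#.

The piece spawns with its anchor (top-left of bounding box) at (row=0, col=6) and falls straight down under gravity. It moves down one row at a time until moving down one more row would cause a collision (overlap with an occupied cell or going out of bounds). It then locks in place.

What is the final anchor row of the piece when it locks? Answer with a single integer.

Answer: 2

Derivation:
Spawn at (row=0, col=6). Try each row:
  row 0: fits
  row 1: fits
  row 2: fits
  row 3: blocked -> lock at row 2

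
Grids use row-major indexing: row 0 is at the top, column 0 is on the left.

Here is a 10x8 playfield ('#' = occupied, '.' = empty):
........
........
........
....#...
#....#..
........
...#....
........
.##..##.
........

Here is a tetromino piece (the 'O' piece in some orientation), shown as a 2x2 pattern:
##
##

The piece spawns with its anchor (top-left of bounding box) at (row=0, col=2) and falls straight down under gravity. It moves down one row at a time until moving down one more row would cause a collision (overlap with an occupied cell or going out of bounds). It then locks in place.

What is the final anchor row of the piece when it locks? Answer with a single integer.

Answer: 4

Derivation:
Spawn at (row=0, col=2). Try each row:
  row 0: fits
  row 1: fits
  row 2: fits
  row 3: fits
  row 4: fits
  row 5: blocked -> lock at row 4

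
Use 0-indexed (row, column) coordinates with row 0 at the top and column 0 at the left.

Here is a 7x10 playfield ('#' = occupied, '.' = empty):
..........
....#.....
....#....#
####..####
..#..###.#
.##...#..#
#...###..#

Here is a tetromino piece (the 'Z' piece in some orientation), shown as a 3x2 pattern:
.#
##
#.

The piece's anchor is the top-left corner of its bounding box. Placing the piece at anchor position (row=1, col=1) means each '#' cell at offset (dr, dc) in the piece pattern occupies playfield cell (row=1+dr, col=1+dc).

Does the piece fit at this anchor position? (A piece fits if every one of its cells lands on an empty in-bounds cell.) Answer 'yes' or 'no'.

Answer: no

Derivation:
Check each piece cell at anchor (1, 1):
  offset (0,1) -> (1,2): empty -> OK
  offset (1,0) -> (2,1): empty -> OK
  offset (1,1) -> (2,2): empty -> OK
  offset (2,0) -> (3,1): occupied ('#') -> FAIL
All cells valid: no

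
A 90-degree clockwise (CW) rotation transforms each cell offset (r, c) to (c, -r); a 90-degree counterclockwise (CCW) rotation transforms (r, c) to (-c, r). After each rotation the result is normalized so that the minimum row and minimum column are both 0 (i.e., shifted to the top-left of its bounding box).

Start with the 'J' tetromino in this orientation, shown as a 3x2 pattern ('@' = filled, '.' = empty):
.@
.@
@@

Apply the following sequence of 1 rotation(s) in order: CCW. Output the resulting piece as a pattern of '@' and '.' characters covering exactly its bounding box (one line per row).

Answer: @@@
..@

Derivation:
Start:
.@
.@
@@
After rotation 1 (CCW):
@@@
..@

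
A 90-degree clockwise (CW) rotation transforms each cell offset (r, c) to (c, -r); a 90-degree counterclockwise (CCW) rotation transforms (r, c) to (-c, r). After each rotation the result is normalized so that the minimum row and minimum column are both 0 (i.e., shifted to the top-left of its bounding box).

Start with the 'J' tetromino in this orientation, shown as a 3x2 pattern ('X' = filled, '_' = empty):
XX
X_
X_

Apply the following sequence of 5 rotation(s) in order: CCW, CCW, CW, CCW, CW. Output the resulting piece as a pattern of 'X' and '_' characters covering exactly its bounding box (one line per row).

Start:
XX
X_
X_
After rotation 1 (CCW):
X__
XXX
After rotation 2 (CCW):
_X
_X
XX
After rotation 3 (CW):
X__
XXX
After rotation 4 (CCW):
_X
_X
XX
After rotation 5 (CW):
X__
XXX

Answer: X__
XXX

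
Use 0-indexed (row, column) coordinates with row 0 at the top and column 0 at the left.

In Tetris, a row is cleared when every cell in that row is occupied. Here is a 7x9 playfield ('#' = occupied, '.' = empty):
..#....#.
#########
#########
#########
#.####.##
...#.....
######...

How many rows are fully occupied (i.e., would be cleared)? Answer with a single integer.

Check each row:
  row 0: 7 empty cells -> not full
  row 1: 0 empty cells -> FULL (clear)
  row 2: 0 empty cells -> FULL (clear)
  row 3: 0 empty cells -> FULL (clear)
  row 4: 2 empty cells -> not full
  row 5: 8 empty cells -> not full
  row 6: 3 empty cells -> not full
Total rows cleared: 3

Answer: 3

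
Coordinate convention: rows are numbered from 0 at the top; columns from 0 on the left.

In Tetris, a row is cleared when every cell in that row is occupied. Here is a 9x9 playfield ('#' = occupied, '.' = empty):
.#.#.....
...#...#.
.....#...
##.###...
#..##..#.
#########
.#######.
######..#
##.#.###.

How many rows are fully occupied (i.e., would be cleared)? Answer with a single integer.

Answer: 1

Derivation:
Check each row:
  row 0: 7 empty cells -> not full
  row 1: 7 empty cells -> not full
  row 2: 8 empty cells -> not full
  row 3: 4 empty cells -> not full
  row 4: 5 empty cells -> not full
  row 5: 0 empty cells -> FULL (clear)
  row 6: 2 empty cells -> not full
  row 7: 2 empty cells -> not full
  row 8: 3 empty cells -> not full
Total rows cleared: 1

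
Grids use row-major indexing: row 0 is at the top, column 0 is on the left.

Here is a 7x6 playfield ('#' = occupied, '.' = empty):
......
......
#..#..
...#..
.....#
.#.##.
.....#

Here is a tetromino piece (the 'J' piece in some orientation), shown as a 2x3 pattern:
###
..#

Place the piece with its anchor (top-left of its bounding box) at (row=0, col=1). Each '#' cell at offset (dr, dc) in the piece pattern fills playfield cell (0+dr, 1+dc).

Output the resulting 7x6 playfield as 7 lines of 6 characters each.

Fill (0+0,1+0) = (0,1)
Fill (0+0,1+1) = (0,2)
Fill (0+0,1+2) = (0,3)
Fill (0+1,1+2) = (1,3)

Answer: .###..
...#..
#..#..
...#..
.....#
.#.##.
.....#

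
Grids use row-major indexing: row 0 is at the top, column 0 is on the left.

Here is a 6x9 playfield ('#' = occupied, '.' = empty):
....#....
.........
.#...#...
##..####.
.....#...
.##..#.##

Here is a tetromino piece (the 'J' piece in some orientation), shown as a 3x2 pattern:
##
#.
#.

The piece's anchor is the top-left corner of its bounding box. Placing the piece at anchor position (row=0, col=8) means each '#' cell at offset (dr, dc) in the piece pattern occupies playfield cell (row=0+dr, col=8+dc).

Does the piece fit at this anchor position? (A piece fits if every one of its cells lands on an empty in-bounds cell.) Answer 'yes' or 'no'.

Answer: no

Derivation:
Check each piece cell at anchor (0, 8):
  offset (0,0) -> (0,8): empty -> OK
  offset (0,1) -> (0,9): out of bounds -> FAIL
  offset (1,0) -> (1,8): empty -> OK
  offset (2,0) -> (2,8): empty -> OK
All cells valid: no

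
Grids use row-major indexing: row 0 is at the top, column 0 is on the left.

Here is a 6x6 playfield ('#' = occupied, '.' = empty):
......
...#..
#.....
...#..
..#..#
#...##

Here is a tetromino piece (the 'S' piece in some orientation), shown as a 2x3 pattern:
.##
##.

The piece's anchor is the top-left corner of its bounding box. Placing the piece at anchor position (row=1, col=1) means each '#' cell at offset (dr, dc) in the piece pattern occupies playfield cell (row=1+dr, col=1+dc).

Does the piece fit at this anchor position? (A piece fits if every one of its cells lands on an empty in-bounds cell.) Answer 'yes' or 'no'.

Check each piece cell at anchor (1, 1):
  offset (0,1) -> (1,2): empty -> OK
  offset (0,2) -> (1,3): occupied ('#') -> FAIL
  offset (1,0) -> (2,1): empty -> OK
  offset (1,1) -> (2,2): empty -> OK
All cells valid: no

Answer: no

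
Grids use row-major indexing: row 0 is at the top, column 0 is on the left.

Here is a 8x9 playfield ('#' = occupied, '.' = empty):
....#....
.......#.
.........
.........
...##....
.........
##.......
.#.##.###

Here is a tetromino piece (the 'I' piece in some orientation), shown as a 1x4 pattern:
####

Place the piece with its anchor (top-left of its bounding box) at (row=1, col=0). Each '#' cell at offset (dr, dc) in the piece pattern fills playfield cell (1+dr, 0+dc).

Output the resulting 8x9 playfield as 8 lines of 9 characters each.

Answer: ....#....
####...#.
.........
.........
...##....
.........
##.......
.#.##.###

Derivation:
Fill (1+0,0+0) = (1,0)
Fill (1+0,0+1) = (1,1)
Fill (1+0,0+2) = (1,2)
Fill (1+0,0+3) = (1,3)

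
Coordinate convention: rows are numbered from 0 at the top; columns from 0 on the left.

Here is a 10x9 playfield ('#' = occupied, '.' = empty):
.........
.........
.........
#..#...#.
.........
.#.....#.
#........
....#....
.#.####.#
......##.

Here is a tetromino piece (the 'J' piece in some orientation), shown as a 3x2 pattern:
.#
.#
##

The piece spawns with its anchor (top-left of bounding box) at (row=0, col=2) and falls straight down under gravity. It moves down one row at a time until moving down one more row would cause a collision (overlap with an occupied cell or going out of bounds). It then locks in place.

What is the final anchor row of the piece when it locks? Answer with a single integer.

Spawn at (row=0, col=2). Try each row:
  row 0: fits
  row 1: blocked -> lock at row 0

Answer: 0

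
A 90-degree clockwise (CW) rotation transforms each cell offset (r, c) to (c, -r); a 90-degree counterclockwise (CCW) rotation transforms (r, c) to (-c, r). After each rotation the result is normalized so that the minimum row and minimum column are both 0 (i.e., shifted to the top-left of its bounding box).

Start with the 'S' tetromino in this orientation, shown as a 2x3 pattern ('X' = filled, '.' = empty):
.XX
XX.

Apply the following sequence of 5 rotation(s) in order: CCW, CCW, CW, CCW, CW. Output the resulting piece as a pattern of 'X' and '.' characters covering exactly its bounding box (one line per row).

Start:
.XX
XX.
After rotation 1 (CCW):
X.
XX
.X
After rotation 2 (CCW):
.XX
XX.
After rotation 3 (CW):
X.
XX
.X
After rotation 4 (CCW):
.XX
XX.
After rotation 5 (CW):
X.
XX
.X

Answer: X.
XX
.X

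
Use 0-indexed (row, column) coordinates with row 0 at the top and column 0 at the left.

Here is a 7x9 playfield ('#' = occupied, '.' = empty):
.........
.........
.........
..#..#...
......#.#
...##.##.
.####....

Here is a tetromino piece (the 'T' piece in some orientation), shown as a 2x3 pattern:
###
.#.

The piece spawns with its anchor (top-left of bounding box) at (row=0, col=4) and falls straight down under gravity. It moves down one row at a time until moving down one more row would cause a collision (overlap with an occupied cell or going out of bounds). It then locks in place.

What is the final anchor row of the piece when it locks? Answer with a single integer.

Answer: 1

Derivation:
Spawn at (row=0, col=4). Try each row:
  row 0: fits
  row 1: fits
  row 2: blocked -> lock at row 1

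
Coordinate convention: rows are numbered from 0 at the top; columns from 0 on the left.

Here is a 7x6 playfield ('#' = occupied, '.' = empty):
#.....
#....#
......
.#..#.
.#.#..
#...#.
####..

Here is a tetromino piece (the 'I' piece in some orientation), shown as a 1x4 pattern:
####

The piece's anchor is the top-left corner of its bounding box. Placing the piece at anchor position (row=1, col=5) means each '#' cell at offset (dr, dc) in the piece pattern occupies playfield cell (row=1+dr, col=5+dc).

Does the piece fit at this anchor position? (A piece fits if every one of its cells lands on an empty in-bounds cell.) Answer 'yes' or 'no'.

Check each piece cell at anchor (1, 5):
  offset (0,0) -> (1,5): occupied ('#') -> FAIL
  offset (0,1) -> (1,6): out of bounds -> FAIL
  offset (0,2) -> (1,7): out of bounds -> FAIL
  offset (0,3) -> (1,8): out of bounds -> FAIL
All cells valid: no

Answer: no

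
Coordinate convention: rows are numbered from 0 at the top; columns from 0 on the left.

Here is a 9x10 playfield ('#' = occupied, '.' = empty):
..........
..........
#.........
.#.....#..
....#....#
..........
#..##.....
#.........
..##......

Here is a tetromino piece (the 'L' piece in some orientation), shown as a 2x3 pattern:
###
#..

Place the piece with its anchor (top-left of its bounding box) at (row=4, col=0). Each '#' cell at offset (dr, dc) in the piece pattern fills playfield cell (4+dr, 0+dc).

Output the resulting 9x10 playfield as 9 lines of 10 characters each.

Answer: ..........
..........
#.........
.#.....#..
###.#....#
#.........
#..##.....
#.........
..##......

Derivation:
Fill (4+0,0+0) = (4,0)
Fill (4+0,0+1) = (4,1)
Fill (4+0,0+2) = (4,2)
Fill (4+1,0+0) = (5,0)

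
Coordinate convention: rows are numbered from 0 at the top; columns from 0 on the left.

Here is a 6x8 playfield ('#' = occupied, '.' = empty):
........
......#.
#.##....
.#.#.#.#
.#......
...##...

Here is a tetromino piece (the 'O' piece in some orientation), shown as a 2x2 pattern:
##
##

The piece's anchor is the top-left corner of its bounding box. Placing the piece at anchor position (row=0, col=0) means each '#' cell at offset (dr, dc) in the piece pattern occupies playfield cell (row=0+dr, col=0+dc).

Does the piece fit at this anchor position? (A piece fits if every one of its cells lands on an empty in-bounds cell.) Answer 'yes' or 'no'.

Answer: yes

Derivation:
Check each piece cell at anchor (0, 0):
  offset (0,0) -> (0,0): empty -> OK
  offset (0,1) -> (0,1): empty -> OK
  offset (1,0) -> (1,0): empty -> OK
  offset (1,1) -> (1,1): empty -> OK
All cells valid: yes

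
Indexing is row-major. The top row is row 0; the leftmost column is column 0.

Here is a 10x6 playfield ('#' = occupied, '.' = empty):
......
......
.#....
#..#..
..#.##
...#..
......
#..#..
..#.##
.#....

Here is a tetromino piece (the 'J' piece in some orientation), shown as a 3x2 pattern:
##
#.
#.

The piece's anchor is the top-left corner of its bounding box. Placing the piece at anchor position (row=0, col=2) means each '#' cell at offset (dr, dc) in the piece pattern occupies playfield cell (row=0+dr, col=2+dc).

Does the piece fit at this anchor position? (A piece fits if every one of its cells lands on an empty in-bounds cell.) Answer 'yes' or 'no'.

Answer: yes

Derivation:
Check each piece cell at anchor (0, 2):
  offset (0,0) -> (0,2): empty -> OK
  offset (0,1) -> (0,3): empty -> OK
  offset (1,0) -> (1,2): empty -> OK
  offset (2,0) -> (2,2): empty -> OK
All cells valid: yes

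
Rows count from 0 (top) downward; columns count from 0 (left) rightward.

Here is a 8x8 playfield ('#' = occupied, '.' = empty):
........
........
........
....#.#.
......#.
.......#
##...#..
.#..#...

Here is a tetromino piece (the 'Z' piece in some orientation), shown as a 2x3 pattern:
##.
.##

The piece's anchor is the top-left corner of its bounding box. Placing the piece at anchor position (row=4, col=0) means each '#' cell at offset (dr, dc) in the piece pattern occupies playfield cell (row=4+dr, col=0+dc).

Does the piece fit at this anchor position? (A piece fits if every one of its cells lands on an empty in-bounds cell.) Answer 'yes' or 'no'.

Answer: yes

Derivation:
Check each piece cell at anchor (4, 0):
  offset (0,0) -> (4,0): empty -> OK
  offset (0,1) -> (4,1): empty -> OK
  offset (1,1) -> (5,1): empty -> OK
  offset (1,2) -> (5,2): empty -> OK
All cells valid: yes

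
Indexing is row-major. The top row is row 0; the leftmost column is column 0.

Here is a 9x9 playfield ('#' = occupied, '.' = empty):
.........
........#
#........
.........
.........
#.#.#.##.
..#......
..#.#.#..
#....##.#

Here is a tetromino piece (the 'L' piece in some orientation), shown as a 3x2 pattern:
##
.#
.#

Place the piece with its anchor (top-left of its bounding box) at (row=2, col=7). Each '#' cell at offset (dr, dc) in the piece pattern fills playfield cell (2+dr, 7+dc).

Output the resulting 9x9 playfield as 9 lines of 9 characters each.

Fill (2+0,7+0) = (2,7)
Fill (2+0,7+1) = (2,8)
Fill (2+1,7+1) = (3,8)
Fill (2+2,7+1) = (4,8)

Answer: .........
........#
#......##
........#
........#
#.#.#.##.
..#......
..#.#.#..
#....##.#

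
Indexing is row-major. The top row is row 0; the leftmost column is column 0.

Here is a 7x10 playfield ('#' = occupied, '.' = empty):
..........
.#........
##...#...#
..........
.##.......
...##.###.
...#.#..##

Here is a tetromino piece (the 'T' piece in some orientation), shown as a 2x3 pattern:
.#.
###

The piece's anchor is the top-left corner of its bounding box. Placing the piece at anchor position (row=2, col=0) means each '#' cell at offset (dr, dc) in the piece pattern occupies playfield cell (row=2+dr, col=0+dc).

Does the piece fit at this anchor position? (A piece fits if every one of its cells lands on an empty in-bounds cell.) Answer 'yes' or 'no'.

Check each piece cell at anchor (2, 0):
  offset (0,1) -> (2,1): occupied ('#') -> FAIL
  offset (1,0) -> (3,0): empty -> OK
  offset (1,1) -> (3,1): empty -> OK
  offset (1,2) -> (3,2): empty -> OK
All cells valid: no

Answer: no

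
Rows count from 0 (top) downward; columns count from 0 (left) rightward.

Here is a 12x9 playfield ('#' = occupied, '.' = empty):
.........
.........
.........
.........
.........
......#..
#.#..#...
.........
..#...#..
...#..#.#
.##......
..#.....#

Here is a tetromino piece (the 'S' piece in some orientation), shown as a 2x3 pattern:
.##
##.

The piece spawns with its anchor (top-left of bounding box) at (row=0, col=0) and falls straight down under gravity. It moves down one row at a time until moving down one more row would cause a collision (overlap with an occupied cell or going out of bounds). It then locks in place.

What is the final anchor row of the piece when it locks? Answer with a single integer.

Answer: 4

Derivation:
Spawn at (row=0, col=0). Try each row:
  row 0: fits
  row 1: fits
  row 2: fits
  row 3: fits
  row 4: fits
  row 5: blocked -> lock at row 4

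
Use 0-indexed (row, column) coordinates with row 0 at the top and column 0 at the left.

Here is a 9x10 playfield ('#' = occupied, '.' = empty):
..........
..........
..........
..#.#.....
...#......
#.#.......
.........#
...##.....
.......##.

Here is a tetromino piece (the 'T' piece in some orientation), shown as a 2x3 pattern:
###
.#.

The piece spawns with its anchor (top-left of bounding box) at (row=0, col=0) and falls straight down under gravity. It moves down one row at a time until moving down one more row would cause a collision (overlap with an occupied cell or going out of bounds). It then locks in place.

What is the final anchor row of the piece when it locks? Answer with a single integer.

Spawn at (row=0, col=0). Try each row:
  row 0: fits
  row 1: fits
  row 2: fits
  row 3: blocked -> lock at row 2

Answer: 2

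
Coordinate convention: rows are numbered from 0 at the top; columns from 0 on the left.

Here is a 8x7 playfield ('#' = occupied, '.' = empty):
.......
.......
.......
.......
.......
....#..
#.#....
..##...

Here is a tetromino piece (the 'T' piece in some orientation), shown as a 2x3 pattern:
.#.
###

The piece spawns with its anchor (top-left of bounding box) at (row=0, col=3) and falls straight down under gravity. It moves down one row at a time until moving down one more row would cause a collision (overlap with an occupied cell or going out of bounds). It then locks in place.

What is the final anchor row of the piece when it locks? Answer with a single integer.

Answer: 3

Derivation:
Spawn at (row=0, col=3). Try each row:
  row 0: fits
  row 1: fits
  row 2: fits
  row 3: fits
  row 4: blocked -> lock at row 3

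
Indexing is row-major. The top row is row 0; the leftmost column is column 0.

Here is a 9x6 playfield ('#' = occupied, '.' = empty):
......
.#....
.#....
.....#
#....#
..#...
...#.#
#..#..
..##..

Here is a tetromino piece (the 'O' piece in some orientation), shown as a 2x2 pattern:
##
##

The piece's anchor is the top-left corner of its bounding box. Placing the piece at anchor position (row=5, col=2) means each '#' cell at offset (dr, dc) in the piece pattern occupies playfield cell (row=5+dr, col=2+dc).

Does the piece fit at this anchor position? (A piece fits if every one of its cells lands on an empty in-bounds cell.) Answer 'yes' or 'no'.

Answer: no

Derivation:
Check each piece cell at anchor (5, 2):
  offset (0,0) -> (5,2): occupied ('#') -> FAIL
  offset (0,1) -> (5,3): empty -> OK
  offset (1,0) -> (6,2): empty -> OK
  offset (1,1) -> (6,3): occupied ('#') -> FAIL
All cells valid: no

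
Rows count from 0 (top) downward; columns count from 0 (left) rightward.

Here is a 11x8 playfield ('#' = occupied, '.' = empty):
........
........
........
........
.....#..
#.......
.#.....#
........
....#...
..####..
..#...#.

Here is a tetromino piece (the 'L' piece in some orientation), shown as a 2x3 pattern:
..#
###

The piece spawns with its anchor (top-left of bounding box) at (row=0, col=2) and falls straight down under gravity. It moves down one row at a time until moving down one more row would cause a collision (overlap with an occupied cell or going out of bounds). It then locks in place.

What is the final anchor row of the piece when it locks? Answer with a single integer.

Answer: 6

Derivation:
Spawn at (row=0, col=2). Try each row:
  row 0: fits
  row 1: fits
  row 2: fits
  row 3: fits
  row 4: fits
  row 5: fits
  row 6: fits
  row 7: blocked -> lock at row 6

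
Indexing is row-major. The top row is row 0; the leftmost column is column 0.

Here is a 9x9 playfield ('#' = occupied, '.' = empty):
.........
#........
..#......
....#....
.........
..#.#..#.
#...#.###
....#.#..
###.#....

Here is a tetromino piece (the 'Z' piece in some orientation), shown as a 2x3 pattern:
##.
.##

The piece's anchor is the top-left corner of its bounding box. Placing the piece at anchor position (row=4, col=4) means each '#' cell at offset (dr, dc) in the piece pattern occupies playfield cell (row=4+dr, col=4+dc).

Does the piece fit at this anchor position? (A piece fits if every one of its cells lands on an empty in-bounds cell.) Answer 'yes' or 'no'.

Check each piece cell at anchor (4, 4):
  offset (0,0) -> (4,4): empty -> OK
  offset (0,1) -> (4,5): empty -> OK
  offset (1,1) -> (5,5): empty -> OK
  offset (1,2) -> (5,6): empty -> OK
All cells valid: yes

Answer: yes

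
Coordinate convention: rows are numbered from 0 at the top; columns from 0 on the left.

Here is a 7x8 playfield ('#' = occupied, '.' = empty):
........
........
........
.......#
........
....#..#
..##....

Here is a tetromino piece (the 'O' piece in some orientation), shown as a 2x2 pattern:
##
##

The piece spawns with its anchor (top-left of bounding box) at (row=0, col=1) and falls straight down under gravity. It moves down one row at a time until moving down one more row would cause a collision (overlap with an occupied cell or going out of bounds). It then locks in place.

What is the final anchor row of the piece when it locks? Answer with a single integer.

Answer: 4

Derivation:
Spawn at (row=0, col=1). Try each row:
  row 0: fits
  row 1: fits
  row 2: fits
  row 3: fits
  row 4: fits
  row 5: blocked -> lock at row 4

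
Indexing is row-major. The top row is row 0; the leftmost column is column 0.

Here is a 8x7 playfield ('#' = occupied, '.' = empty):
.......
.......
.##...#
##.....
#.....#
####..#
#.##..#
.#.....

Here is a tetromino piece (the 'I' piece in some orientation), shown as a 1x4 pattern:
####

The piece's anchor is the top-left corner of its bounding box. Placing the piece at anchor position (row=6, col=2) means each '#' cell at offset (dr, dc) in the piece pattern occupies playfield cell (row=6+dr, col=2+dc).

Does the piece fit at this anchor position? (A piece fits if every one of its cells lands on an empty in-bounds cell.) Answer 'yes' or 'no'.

Check each piece cell at anchor (6, 2):
  offset (0,0) -> (6,2): occupied ('#') -> FAIL
  offset (0,1) -> (6,3): occupied ('#') -> FAIL
  offset (0,2) -> (6,4): empty -> OK
  offset (0,3) -> (6,5): empty -> OK
All cells valid: no

Answer: no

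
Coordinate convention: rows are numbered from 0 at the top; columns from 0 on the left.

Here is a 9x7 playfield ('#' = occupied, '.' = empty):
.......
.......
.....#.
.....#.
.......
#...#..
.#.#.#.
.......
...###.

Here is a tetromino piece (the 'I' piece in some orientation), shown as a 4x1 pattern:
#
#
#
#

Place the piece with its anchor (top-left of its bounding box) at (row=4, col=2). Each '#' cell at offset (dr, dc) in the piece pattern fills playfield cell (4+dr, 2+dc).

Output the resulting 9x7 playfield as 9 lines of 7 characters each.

Answer: .......
.......
.....#.
.....#.
..#....
#.#.#..
.###.#.
..#....
...###.

Derivation:
Fill (4+0,2+0) = (4,2)
Fill (4+1,2+0) = (5,2)
Fill (4+2,2+0) = (6,2)
Fill (4+3,2+0) = (7,2)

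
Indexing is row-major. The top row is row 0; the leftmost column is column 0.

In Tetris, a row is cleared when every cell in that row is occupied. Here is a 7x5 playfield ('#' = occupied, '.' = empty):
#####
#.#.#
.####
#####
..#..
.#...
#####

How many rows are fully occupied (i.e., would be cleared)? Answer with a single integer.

Check each row:
  row 0: 0 empty cells -> FULL (clear)
  row 1: 2 empty cells -> not full
  row 2: 1 empty cell -> not full
  row 3: 0 empty cells -> FULL (clear)
  row 4: 4 empty cells -> not full
  row 5: 4 empty cells -> not full
  row 6: 0 empty cells -> FULL (clear)
Total rows cleared: 3

Answer: 3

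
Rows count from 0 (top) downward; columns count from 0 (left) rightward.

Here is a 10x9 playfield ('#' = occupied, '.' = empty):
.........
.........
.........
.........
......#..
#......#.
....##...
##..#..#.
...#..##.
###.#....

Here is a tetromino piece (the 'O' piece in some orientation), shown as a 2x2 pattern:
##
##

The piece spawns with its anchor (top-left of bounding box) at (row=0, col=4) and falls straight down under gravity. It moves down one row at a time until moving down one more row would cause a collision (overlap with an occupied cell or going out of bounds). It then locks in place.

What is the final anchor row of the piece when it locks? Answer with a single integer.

Spawn at (row=0, col=4). Try each row:
  row 0: fits
  row 1: fits
  row 2: fits
  row 3: fits
  row 4: fits
  row 5: blocked -> lock at row 4

Answer: 4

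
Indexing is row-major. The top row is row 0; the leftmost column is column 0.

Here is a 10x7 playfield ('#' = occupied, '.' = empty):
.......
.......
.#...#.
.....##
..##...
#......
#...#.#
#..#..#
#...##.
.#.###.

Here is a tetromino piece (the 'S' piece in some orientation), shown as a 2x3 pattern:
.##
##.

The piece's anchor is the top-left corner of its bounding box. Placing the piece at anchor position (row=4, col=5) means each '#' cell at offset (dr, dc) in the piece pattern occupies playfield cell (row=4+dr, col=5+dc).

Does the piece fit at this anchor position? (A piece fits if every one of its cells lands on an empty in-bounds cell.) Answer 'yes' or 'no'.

Check each piece cell at anchor (4, 5):
  offset (0,1) -> (4,6): empty -> OK
  offset (0,2) -> (4,7): out of bounds -> FAIL
  offset (1,0) -> (5,5): empty -> OK
  offset (1,1) -> (5,6): empty -> OK
All cells valid: no

Answer: no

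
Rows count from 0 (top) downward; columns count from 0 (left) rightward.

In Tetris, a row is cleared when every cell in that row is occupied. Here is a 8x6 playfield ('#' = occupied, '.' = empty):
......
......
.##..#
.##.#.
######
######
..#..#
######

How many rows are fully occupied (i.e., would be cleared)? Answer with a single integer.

Check each row:
  row 0: 6 empty cells -> not full
  row 1: 6 empty cells -> not full
  row 2: 3 empty cells -> not full
  row 3: 3 empty cells -> not full
  row 4: 0 empty cells -> FULL (clear)
  row 5: 0 empty cells -> FULL (clear)
  row 6: 4 empty cells -> not full
  row 7: 0 empty cells -> FULL (clear)
Total rows cleared: 3

Answer: 3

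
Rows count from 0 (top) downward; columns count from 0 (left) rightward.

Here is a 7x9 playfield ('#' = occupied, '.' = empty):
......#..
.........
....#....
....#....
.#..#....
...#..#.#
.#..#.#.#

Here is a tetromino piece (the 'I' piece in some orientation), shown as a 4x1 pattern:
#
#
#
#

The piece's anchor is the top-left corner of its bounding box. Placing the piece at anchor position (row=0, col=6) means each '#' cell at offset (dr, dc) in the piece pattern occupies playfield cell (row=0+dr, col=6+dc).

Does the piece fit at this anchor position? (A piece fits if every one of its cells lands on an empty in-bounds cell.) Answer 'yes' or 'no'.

Check each piece cell at anchor (0, 6):
  offset (0,0) -> (0,6): occupied ('#') -> FAIL
  offset (1,0) -> (1,6): empty -> OK
  offset (2,0) -> (2,6): empty -> OK
  offset (3,0) -> (3,6): empty -> OK
All cells valid: no

Answer: no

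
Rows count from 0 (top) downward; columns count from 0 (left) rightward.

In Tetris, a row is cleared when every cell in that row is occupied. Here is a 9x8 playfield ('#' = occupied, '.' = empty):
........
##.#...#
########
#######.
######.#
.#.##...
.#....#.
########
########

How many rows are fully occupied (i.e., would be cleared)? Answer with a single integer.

Check each row:
  row 0: 8 empty cells -> not full
  row 1: 4 empty cells -> not full
  row 2: 0 empty cells -> FULL (clear)
  row 3: 1 empty cell -> not full
  row 4: 1 empty cell -> not full
  row 5: 5 empty cells -> not full
  row 6: 6 empty cells -> not full
  row 7: 0 empty cells -> FULL (clear)
  row 8: 0 empty cells -> FULL (clear)
Total rows cleared: 3

Answer: 3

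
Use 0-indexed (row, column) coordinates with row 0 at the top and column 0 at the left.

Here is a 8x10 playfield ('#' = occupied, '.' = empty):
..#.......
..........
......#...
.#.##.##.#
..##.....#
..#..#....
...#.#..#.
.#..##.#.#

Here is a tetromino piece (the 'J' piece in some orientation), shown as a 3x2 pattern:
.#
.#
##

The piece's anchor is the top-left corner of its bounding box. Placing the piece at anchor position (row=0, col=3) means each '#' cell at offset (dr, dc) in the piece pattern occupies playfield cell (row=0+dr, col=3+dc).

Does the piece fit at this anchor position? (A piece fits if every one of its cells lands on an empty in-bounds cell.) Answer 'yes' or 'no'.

Answer: yes

Derivation:
Check each piece cell at anchor (0, 3):
  offset (0,1) -> (0,4): empty -> OK
  offset (1,1) -> (1,4): empty -> OK
  offset (2,0) -> (2,3): empty -> OK
  offset (2,1) -> (2,4): empty -> OK
All cells valid: yes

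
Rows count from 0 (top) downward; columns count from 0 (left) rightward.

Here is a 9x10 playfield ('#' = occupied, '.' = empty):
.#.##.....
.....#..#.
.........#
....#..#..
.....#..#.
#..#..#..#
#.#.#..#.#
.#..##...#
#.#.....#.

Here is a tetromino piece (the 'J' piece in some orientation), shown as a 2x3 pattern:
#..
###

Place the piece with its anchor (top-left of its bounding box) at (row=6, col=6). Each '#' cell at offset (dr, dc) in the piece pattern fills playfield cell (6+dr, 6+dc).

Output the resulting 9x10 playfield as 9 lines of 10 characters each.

Answer: .#.##.....
.....#..#.
.........#
....#..#..
.....#..#.
#..#..#..#
#.#.#.##.#
.#..######
#.#.....#.

Derivation:
Fill (6+0,6+0) = (6,6)
Fill (6+1,6+0) = (7,6)
Fill (6+1,6+1) = (7,7)
Fill (6+1,6+2) = (7,8)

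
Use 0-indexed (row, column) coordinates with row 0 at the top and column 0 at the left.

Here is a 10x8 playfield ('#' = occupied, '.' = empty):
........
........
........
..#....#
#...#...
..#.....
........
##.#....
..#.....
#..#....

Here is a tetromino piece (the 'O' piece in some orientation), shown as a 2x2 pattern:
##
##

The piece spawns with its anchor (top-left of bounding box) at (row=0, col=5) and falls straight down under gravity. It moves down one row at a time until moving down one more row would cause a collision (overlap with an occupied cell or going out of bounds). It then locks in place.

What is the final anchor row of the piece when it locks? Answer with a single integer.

Answer: 8

Derivation:
Spawn at (row=0, col=5). Try each row:
  row 0: fits
  row 1: fits
  row 2: fits
  row 3: fits
  row 4: fits
  row 5: fits
  row 6: fits
  row 7: fits
  row 8: fits
  row 9: blocked -> lock at row 8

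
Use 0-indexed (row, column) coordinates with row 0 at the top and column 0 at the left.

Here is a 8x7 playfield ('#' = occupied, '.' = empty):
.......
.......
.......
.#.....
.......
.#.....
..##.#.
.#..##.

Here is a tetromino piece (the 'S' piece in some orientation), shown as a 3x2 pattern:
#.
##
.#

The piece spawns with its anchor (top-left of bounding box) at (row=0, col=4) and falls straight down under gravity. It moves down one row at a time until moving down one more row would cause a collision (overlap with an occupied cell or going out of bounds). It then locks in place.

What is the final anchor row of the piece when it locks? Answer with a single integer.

Answer: 3

Derivation:
Spawn at (row=0, col=4). Try each row:
  row 0: fits
  row 1: fits
  row 2: fits
  row 3: fits
  row 4: blocked -> lock at row 3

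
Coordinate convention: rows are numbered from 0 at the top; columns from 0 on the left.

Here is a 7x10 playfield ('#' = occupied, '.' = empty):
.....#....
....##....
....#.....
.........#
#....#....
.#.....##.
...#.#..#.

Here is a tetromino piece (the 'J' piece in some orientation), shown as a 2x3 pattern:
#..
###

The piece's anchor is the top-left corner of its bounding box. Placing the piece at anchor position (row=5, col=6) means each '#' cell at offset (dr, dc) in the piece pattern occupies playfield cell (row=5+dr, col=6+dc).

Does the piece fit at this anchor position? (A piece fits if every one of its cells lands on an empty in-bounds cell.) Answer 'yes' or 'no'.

Check each piece cell at anchor (5, 6):
  offset (0,0) -> (5,6): empty -> OK
  offset (1,0) -> (6,6): empty -> OK
  offset (1,1) -> (6,7): empty -> OK
  offset (1,2) -> (6,8): occupied ('#') -> FAIL
All cells valid: no

Answer: no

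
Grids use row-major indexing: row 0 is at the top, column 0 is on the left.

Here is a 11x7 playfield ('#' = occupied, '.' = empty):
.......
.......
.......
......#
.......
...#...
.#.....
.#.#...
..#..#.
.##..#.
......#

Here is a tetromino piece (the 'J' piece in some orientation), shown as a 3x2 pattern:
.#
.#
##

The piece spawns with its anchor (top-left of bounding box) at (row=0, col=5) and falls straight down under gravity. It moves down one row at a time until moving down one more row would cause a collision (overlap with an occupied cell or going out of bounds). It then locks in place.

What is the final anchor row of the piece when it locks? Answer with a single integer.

Spawn at (row=0, col=5). Try each row:
  row 0: fits
  row 1: blocked -> lock at row 0

Answer: 0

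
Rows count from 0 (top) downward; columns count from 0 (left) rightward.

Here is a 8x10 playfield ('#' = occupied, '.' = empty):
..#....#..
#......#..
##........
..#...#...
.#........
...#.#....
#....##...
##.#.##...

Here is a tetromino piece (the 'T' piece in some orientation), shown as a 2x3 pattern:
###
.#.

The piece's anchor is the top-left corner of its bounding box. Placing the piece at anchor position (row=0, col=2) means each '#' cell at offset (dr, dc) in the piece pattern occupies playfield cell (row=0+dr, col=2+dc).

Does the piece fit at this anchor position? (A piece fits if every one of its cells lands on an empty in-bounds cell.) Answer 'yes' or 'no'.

Answer: no

Derivation:
Check each piece cell at anchor (0, 2):
  offset (0,0) -> (0,2): occupied ('#') -> FAIL
  offset (0,1) -> (0,3): empty -> OK
  offset (0,2) -> (0,4): empty -> OK
  offset (1,1) -> (1,3): empty -> OK
All cells valid: no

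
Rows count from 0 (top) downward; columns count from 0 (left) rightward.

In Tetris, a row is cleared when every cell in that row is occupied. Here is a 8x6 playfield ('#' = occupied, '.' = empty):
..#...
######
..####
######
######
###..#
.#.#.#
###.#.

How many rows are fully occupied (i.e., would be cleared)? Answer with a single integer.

Answer: 3

Derivation:
Check each row:
  row 0: 5 empty cells -> not full
  row 1: 0 empty cells -> FULL (clear)
  row 2: 2 empty cells -> not full
  row 3: 0 empty cells -> FULL (clear)
  row 4: 0 empty cells -> FULL (clear)
  row 5: 2 empty cells -> not full
  row 6: 3 empty cells -> not full
  row 7: 2 empty cells -> not full
Total rows cleared: 3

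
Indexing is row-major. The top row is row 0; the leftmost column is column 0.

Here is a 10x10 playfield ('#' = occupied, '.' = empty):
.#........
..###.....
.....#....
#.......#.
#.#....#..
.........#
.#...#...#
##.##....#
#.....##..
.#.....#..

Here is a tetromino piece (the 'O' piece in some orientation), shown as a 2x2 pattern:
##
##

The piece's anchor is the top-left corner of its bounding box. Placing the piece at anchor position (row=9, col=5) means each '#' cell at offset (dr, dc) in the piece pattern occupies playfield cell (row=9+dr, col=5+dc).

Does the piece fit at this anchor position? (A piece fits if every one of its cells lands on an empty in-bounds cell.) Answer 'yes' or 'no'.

Check each piece cell at anchor (9, 5):
  offset (0,0) -> (9,5): empty -> OK
  offset (0,1) -> (9,6): empty -> OK
  offset (1,0) -> (10,5): out of bounds -> FAIL
  offset (1,1) -> (10,6): out of bounds -> FAIL
All cells valid: no

Answer: no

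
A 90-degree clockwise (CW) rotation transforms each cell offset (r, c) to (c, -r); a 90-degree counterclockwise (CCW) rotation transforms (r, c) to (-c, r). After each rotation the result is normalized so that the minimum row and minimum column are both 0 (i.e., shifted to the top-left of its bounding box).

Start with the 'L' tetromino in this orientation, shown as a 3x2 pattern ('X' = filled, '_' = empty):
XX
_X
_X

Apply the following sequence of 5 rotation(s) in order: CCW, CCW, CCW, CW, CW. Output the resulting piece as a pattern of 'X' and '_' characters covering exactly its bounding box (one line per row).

Start:
XX
_X
_X
After rotation 1 (CCW):
XXX
X__
After rotation 2 (CCW):
X_
X_
XX
After rotation 3 (CCW):
__X
XXX
After rotation 4 (CW):
X_
X_
XX
After rotation 5 (CW):
XXX
X__

Answer: XXX
X__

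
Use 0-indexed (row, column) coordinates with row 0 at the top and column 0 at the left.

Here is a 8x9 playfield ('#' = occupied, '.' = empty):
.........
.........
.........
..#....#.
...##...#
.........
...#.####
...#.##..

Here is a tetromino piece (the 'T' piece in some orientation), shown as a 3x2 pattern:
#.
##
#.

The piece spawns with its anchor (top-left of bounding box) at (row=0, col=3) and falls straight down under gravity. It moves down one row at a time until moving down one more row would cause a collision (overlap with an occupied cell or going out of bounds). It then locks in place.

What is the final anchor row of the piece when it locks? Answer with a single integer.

Spawn at (row=0, col=3). Try each row:
  row 0: fits
  row 1: fits
  row 2: blocked -> lock at row 1

Answer: 1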